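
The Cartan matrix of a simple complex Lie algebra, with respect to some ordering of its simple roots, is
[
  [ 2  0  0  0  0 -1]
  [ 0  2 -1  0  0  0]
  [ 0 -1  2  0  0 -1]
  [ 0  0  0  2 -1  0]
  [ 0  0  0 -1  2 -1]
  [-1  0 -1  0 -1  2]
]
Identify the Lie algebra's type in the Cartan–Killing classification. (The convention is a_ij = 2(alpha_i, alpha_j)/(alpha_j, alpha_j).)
The matrix has rank 6 with 2's on the diagonal. Reading the off-diagonal entries as Dynkin edges (a single edge where a_ij = a_ji = -1; a double or triple edge where a_ij * a_ji = 2 or 3), the diagram is a chain of 5 nodes with one extra node attached to the third node from one end (E_6). One simple-root ordering that puts it in standard form is (alpha_2, alpha_1, alpha_3, alpha_6, alpha_5, alpha_4). So the algebra is type E_6.

E_6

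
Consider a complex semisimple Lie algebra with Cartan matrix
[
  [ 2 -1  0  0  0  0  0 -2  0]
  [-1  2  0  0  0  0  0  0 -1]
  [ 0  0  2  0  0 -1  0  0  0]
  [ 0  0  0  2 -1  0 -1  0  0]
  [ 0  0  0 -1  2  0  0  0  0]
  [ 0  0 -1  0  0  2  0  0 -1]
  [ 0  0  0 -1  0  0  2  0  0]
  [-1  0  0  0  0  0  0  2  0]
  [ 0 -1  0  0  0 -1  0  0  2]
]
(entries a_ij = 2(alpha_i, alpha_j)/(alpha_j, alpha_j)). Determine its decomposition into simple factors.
The diagram associated to this matrix has two connected components: the simple roots {alpha_4, alpha_5, alpha_7} form a chain of 3 nodes with single edges (A_3), and {alpha_1, alpha_2, alpha_3, alpha_6, alpha_8, alpha_9} form a chain of 6 nodes with a double edge at one end; the terminal node there is the unique short simple root (B_6). A semisimple Lie algebra decomposes uniquely as the direct sum of simple ideals, one per connected component of its Dynkin diagram, so g ≅ A_3 ⊕ B_6 (dimension 15 + 78 = 93).

A_3 (sl(4)) + B_6 (so(13))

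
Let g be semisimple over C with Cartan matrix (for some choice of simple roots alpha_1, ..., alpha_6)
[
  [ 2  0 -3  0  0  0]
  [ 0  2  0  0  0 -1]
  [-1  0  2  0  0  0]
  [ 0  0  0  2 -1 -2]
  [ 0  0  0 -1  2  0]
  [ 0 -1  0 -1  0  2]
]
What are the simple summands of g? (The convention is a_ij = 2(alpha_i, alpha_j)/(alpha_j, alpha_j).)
The diagram associated to this matrix has two connected components: the simple roots {alpha_2, alpha_4, alpha_5, alpha_6} form a chain of 4 nodes with a double edge between the middle two (F_4), and {alpha_1, alpha_3} form two nodes joined by a triple edge (G_2). A semisimple Lie algebra decomposes uniquely as the direct sum of simple ideals, one per connected component of its Dynkin diagram, so g ≅ F_4 ⊕ G_2 (dimension 52 + 14 = 66).

F_4 + G_2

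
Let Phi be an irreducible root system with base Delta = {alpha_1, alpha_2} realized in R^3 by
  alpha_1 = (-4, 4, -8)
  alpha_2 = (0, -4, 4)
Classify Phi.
G2

Compute the Cartan integers a_ij = 2(alpha_i, alpha_j)/(alpha_j, alpha_j); the resulting 2x2 Cartan matrix is
[[2, -3], [-1, 2]].
The roots have two lengths (squared-length ratio 3:1); the short ones are alpha_{2}. The associated Dynkin diagram is two nodes joined by a triple edge (G_2), so the type is G_2.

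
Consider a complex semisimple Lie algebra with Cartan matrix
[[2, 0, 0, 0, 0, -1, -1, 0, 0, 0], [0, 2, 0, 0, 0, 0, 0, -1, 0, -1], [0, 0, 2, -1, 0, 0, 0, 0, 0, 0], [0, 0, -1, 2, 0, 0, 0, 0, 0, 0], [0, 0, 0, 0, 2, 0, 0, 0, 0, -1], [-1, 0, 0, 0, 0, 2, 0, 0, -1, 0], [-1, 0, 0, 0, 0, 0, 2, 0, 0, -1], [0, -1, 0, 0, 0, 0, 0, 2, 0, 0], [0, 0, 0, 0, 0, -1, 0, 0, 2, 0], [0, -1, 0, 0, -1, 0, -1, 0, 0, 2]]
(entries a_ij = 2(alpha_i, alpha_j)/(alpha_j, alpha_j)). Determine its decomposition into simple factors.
A_2 (sl(3)) ⊕ E_8

The diagram associated to this matrix has two connected components: the simple roots {alpha_3, alpha_4} form a chain of 2 nodes with single edges (A_2), and {alpha_1, alpha_2, alpha_5, alpha_6, alpha_7, alpha_8, alpha_9, alpha_10} form a chain of 7 nodes with one extra node attached to the third node from one end (E_8). A semisimple Lie algebra decomposes uniquely as the direct sum of simple ideals, one per connected component of its Dynkin diagram, so g ≅ A_2 ⊕ E_8 (dimension 8 + 248 = 256).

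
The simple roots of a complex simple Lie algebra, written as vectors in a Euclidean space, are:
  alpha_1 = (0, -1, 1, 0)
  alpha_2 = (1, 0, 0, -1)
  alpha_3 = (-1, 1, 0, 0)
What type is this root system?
A3

Compute the Cartan integers a_ij = 2(alpha_i, alpha_j)/(alpha_j, alpha_j); the resulting 3x3 Cartan matrix is
[[2, 0, -1], [0, 2, -1], [-1, -1, 2]].
All simple roots have the same length, so the diagram is simply laced. The associated Dynkin diagram is a chain of 3 nodes with single edges (A_3), so the type is A_3 (the algebra sl(4)).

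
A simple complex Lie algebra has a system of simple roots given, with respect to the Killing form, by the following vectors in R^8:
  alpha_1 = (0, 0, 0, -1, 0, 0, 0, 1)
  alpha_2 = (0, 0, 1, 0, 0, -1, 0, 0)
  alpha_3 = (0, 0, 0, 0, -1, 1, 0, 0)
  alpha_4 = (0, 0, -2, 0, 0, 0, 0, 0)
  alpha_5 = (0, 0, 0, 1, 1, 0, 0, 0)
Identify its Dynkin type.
type C_5

Compute the Cartan integers a_ij = 2(alpha_i, alpha_j)/(alpha_j, alpha_j); the resulting 5x5 Cartan matrix is
[[2, 0, 0, 0, -1], [0, 2, -1, -1, 0], [0, -1, 2, 0, -1], [0, -2, 0, 2, 0], [-1, 0, -1, 0, 2]].
The roots have two lengths (squared-length ratio 2:1); the short ones are alpha_{1,2,3,5}. The associated Dynkin diagram is a chain of 5 nodes with a double edge at one end; the terminal node there is the unique long simple root (C_5), so the type is C_5 (the algebra sp(10)).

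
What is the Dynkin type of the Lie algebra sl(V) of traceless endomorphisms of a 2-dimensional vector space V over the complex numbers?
This is sl(2), which has dimension 2^2 - 1 = 3 and rank 2 - 1 = 1 (a Cartan subalgebra is the diagonal traceless matrices). In the classification of classical Lie algebras, the special linear algebra sl(n+1) has type A_n; here n = 1, so the Dynkin diagram is a chain of 1 nodes with single edges (A_1). Hence the type is A_1.

type A_1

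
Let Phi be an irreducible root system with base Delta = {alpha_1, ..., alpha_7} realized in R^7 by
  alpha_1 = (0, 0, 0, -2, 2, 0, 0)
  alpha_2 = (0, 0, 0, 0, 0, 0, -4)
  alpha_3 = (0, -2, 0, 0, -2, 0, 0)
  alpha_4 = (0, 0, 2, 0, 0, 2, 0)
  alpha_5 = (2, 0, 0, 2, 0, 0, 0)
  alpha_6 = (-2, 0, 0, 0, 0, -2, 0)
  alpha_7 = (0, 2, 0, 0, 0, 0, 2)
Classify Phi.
Compute the Cartan integers a_ij = 2(alpha_i, alpha_j)/(alpha_j, alpha_j); the resulting 7x7 Cartan matrix is
[[2, 0, -1, 0, -1, 0, 0], [0, 2, 0, 0, 0, 0, -2], [-1, 0, 2, 0, 0, 0, -1], [0, 0, 0, 2, 0, -1, 0], [-1, 0, 0, 0, 2, -1, 0], [0, 0, 0, -1, -1, 2, 0], [0, -1, -1, 0, 0, 0, 2]].
The roots have two lengths (squared-length ratio 2:1); the short ones are alpha_{1,3,4,5,6,7}. The associated Dynkin diagram is a chain of 7 nodes with a double edge at one end; the terminal node there is the unique long simple root (C_7), so the type is C_7 (the algebra sp(14)).

C_7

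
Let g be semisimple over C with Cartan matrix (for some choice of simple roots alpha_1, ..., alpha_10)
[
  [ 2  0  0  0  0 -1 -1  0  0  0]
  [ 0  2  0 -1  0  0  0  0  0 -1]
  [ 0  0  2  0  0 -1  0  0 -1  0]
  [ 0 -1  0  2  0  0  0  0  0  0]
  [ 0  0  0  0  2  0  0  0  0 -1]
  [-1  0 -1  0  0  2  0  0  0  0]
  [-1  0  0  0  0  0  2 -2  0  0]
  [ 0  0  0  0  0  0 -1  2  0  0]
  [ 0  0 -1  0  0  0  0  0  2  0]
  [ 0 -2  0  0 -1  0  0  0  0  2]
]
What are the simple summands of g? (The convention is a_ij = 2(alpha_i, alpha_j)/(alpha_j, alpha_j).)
B_6 + F_4

The diagram associated to this matrix has two connected components: the simple roots {alpha_1, alpha_3, alpha_6, alpha_7, alpha_8, alpha_9} form a chain of 6 nodes with a double edge at one end; the terminal node there is the unique short simple root (B_6), and {alpha_2, alpha_4, alpha_5, alpha_10} form a chain of 4 nodes with a double edge between the middle two (F_4). A semisimple Lie algebra decomposes uniquely as the direct sum of simple ideals, one per connected component of its Dynkin diagram, so g ≅ B_6 ⊕ F_4 (dimension 78 + 52 = 130).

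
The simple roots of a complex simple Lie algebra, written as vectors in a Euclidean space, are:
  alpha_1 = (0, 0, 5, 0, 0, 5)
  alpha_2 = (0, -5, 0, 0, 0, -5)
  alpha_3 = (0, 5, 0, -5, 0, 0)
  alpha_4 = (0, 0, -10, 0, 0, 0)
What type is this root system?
Compute the Cartan integers a_ij = 2(alpha_i, alpha_j)/(alpha_j, alpha_j); the resulting 4x4 Cartan matrix is
[[2, -1, 0, -1], [-1, 2, -1, 0], [0, -1, 2, 0], [-2, 0, 0, 2]].
The roots have two lengths (squared-length ratio 2:1); the short ones are alpha_{1,2,3}. The associated Dynkin diagram is a chain of 4 nodes with a double edge at one end; the terminal node there is the unique long simple root (C_4), so the type is C_4 (the algebra sp(8)).

C_4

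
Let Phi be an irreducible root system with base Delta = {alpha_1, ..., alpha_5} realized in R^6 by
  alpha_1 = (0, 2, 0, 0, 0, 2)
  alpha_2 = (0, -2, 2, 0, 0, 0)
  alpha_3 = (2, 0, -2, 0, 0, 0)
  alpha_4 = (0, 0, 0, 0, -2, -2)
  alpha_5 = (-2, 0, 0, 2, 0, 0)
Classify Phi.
A5

Compute the Cartan integers a_ij = 2(alpha_i, alpha_j)/(alpha_j, alpha_j); the resulting 5x5 Cartan matrix is
[[2, -1, 0, -1, 0], [-1, 2, -1, 0, 0], [0, -1, 2, 0, -1], [-1, 0, 0, 2, 0], [0, 0, -1, 0, 2]].
All simple roots have the same length, so the diagram is simply laced. The associated Dynkin diagram is a chain of 5 nodes with single edges (A_5), so the type is A_5 (the algebra sl(6)).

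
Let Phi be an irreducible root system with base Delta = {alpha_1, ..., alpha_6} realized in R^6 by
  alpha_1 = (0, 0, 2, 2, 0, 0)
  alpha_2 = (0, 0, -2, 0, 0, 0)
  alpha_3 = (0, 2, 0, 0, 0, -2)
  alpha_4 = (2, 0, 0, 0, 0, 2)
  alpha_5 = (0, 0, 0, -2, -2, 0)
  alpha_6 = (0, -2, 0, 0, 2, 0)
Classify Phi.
B6

Compute the Cartan integers a_ij = 2(alpha_i, alpha_j)/(alpha_j, alpha_j); the resulting 6x6 Cartan matrix is
[[2, -2, 0, 0, -1, 0], [-1, 2, 0, 0, 0, 0], [0, 0, 2, -1, 0, -1], [0, 0, -1, 2, 0, 0], [-1, 0, 0, 0, 2, -1], [0, 0, -1, 0, -1, 2]].
The roots have two lengths (squared-length ratio 2:1); the short ones are alpha_{2}. The associated Dynkin diagram is a chain of 6 nodes with a double edge at one end; the terminal node there is the unique short simple root (B_6), so the type is B_6 (the algebra so(13)).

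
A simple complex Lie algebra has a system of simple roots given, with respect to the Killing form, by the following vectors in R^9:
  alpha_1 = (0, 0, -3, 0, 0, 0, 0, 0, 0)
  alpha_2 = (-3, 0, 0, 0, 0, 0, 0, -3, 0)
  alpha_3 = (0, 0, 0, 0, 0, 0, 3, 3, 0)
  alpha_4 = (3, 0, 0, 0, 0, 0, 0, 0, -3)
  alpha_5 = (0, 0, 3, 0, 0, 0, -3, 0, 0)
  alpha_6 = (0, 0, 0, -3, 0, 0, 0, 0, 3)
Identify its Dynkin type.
B_6

Compute the Cartan integers a_ij = 2(alpha_i, alpha_j)/(alpha_j, alpha_j); the resulting 6x6 Cartan matrix is
[[2, 0, 0, 0, -1, 0], [0, 2, -1, -1, 0, 0], [0, -1, 2, 0, -1, 0], [0, -1, 0, 2, 0, -1], [-2, 0, -1, 0, 2, 0], [0, 0, 0, -1, 0, 2]].
The roots have two lengths (squared-length ratio 2:1); the short ones are alpha_{1}. The associated Dynkin diagram is a chain of 6 nodes with a double edge at one end; the terminal node there is the unique short simple root (B_6), so the type is B_6 (the algebra so(13)).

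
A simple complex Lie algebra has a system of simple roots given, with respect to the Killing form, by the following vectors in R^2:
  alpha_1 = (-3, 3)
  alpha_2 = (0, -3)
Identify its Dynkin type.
Compute the Cartan integers a_ij = 2(alpha_i, alpha_j)/(alpha_j, alpha_j); the resulting 2x2 Cartan matrix is
[[2, -2], [-1, 2]].
The roots have two lengths (squared-length ratio 2:1); the short ones are alpha_{2}. The associated Dynkin diagram is a chain of 2 nodes with a double edge at one end; the terminal node there is the unique short simple root (B_2), so the type is B_2 (the algebra so(5)).

type B_2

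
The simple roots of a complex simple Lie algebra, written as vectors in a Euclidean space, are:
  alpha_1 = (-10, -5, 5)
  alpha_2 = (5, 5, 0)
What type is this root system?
type G_2

Compute the Cartan integers a_ij = 2(alpha_i, alpha_j)/(alpha_j, alpha_j); the resulting 2x2 Cartan matrix is
[[2, -3], [-1, 2]].
The roots have two lengths (squared-length ratio 3:1); the short ones are alpha_{2}. The associated Dynkin diagram is two nodes joined by a triple edge (G_2), so the type is G_2.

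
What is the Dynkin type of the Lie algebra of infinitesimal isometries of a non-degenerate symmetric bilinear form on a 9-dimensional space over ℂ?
B4

This is so(9) with 9 odd, which has dimension 9(9-1)/2 = 36 and rank (9-1)/2 = 4. In the classification of classical Lie algebras, the orthogonal algebra so(2n+1) in an odd number of variables has type B_n; here n = 4, so the Dynkin diagram is a chain of 4 nodes with a double edge at one end; the terminal node there is the unique short simple root (B_4). Hence the type is B_4.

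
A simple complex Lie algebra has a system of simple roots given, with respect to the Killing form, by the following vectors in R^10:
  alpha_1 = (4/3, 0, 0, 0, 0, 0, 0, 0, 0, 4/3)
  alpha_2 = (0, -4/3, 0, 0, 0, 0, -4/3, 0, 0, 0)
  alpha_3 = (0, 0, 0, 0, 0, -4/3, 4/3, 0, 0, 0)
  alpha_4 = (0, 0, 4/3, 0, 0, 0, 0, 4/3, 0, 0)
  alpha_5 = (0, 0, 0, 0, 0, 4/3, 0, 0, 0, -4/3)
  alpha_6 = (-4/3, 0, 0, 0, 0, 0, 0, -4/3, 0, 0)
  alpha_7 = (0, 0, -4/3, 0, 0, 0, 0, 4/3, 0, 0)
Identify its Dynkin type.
Compute the Cartan integers a_ij = 2(alpha_i, alpha_j)/(alpha_j, alpha_j); the resulting 7x7 Cartan matrix is
[[2, 0, 0, 0, -1, -1, 0], [0, 2, -1, 0, 0, 0, 0], [0, -1, 2, 0, -1, 0, 0], [0, 0, 0, 2, 0, -1, 0], [-1, 0, -1, 0, 2, 0, 0], [-1, 0, 0, -1, 0, 2, -1], [0, 0, 0, 0, 0, -1, 2]].
All simple roots have the same length, so the diagram is simply laced. The associated Dynkin diagram is a chain of 5 nodes with a fork of two nodes at one end (D_7), so the type is D_7 (the algebra so(14)).

D_7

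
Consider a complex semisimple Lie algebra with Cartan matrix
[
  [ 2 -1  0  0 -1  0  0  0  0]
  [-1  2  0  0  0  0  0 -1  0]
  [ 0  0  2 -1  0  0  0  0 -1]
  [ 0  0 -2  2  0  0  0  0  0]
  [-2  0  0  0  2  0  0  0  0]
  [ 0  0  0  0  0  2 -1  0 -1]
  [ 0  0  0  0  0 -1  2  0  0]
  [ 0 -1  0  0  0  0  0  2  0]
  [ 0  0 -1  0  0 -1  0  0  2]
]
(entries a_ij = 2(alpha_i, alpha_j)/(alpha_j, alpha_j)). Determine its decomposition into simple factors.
The diagram associated to this matrix has two connected components: the simple roots {alpha_1, alpha_2, alpha_5, alpha_8} form a chain of 4 nodes with a double edge at one end; the terminal node there is the unique long simple root (C_4), and {alpha_3, alpha_4, alpha_6, alpha_7, alpha_9} form a chain of 5 nodes with a double edge at one end; the terminal node there is the unique long simple root (C_5). A semisimple Lie algebra decomposes uniquely as the direct sum of simple ideals, one per connected component of its Dynkin diagram, so g ≅ C_4 ⊕ C_5 (dimension 36 + 55 = 91).

type C_4 + type C_5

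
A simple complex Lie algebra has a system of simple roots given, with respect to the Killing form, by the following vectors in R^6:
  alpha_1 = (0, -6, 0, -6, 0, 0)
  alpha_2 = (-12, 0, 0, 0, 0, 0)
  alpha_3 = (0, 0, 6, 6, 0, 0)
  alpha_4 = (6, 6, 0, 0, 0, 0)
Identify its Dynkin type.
C_4

Compute the Cartan integers a_ij = 2(alpha_i, alpha_j)/(alpha_j, alpha_j); the resulting 4x4 Cartan matrix is
[[2, 0, -1, -1], [0, 2, 0, -2], [-1, 0, 2, 0], [-1, -1, 0, 2]].
The roots have two lengths (squared-length ratio 2:1); the short ones are alpha_{1,3,4}. The associated Dynkin diagram is a chain of 4 nodes with a double edge at one end; the terminal node there is the unique long simple root (C_4), so the type is C_4 (the algebra sp(8)).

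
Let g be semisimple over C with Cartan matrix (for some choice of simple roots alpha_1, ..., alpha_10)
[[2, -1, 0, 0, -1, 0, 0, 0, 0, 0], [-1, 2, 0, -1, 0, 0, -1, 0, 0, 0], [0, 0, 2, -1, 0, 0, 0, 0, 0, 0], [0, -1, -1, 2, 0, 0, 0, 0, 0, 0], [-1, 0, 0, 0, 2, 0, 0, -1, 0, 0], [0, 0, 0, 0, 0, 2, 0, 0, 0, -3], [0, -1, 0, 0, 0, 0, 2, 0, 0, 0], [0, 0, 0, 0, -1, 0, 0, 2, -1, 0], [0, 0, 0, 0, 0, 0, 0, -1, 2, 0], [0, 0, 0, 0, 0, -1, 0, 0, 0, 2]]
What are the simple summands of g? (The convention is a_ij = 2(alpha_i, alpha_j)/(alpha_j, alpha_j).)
E_8 ⊕ G_2

The diagram associated to this matrix has two connected components: the simple roots {alpha_1, alpha_2, alpha_3, alpha_4, alpha_5, alpha_7, alpha_8, alpha_9} form a chain of 7 nodes with one extra node attached to the third node from one end (E_8), and {alpha_6, alpha_10} form two nodes joined by a triple edge (G_2). A semisimple Lie algebra decomposes uniquely as the direct sum of simple ideals, one per connected component of its Dynkin diagram, so g ≅ E_8 ⊕ G_2 (dimension 248 + 14 = 262).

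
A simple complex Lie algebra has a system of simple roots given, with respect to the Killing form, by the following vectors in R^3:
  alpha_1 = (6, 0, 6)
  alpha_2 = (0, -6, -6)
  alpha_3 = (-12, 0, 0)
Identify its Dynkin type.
Compute the Cartan integers a_ij = 2(alpha_i, alpha_j)/(alpha_j, alpha_j); the resulting 3x3 Cartan matrix is
[[2, -1, -1], [-1, 2, 0], [-2, 0, 2]].
The roots have two lengths (squared-length ratio 2:1); the short ones are alpha_{1,2}. The associated Dynkin diagram is a chain of 3 nodes with a double edge at one end; the terminal node there is the unique long simple root (C_3), so the type is C_3 (the algebra sp(6)).

C_3 (sp(6))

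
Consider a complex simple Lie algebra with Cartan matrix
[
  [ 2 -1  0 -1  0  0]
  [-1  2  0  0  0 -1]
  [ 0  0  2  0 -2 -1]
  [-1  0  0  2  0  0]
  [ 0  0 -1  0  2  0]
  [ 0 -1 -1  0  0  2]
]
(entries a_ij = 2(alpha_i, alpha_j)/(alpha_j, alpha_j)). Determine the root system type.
The matrix has rank 6 with 2's on the diagonal. Reading the off-diagonal entries as Dynkin edges (a single edge where a_ij = a_ji = -1; a double or triple edge where a_ij * a_ji = 2 or 3), the diagram is a chain of 6 nodes with a double edge at one end; the terminal node there is the unique short simple root (B_6). One simple-root ordering that puts it in standard form is (alpha_4, alpha_1, alpha_2, alpha_6, alpha_3, alpha_5). So the algebra is type B_6, i.e. so(13).

B6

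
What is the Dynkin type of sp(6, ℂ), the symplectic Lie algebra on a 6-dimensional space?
This is sp(6), which has dimension 6(6+1)/2 = 21 and rank 6/2 = 3. In the classification of classical Lie algebras, the symplectic algebra sp(2n) has type C_n; here n = 3, so the Dynkin diagram is a chain of 3 nodes with a double edge at one end; the terminal node there is the unique long simple root (C_3). Hence the type is C_3.

C_3 (sp(6))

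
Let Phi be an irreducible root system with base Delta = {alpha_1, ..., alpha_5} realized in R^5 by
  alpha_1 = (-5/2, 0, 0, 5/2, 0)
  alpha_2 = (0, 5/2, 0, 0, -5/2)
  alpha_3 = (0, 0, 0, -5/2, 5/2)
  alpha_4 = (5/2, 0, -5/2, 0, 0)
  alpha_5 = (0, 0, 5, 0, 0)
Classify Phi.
Compute the Cartan integers a_ij = 2(alpha_i, alpha_j)/(alpha_j, alpha_j); the resulting 5x5 Cartan matrix is
[[2, 0, -1, -1, 0], [0, 2, -1, 0, 0], [-1, -1, 2, 0, 0], [-1, 0, 0, 2, -1], [0, 0, 0, -2, 2]].
The roots have two lengths (squared-length ratio 2:1); the short ones are alpha_{1,2,3,4}. The associated Dynkin diagram is a chain of 5 nodes with a double edge at one end; the terminal node there is the unique long simple root (C_5), so the type is C_5 (the algebra sp(10)).

type C_5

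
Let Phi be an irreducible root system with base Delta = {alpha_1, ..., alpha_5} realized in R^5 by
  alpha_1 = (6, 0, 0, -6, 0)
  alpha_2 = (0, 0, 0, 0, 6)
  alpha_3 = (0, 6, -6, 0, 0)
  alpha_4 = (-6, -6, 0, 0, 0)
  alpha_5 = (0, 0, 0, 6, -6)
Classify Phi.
B_5 (so(11))

Compute the Cartan integers a_ij = 2(alpha_i, alpha_j)/(alpha_j, alpha_j); the resulting 5x5 Cartan matrix is
[[2, 0, 0, -1, -1], [0, 2, 0, 0, -1], [0, 0, 2, -1, 0], [-1, 0, -1, 2, 0], [-1, -2, 0, 0, 2]].
The roots have two lengths (squared-length ratio 2:1); the short ones are alpha_{2}. The associated Dynkin diagram is a chain of 5 nodes with a double edge at one end; the terminal node there is the unique short simple root (B_5), so the type is B_5 (the algebra so(11)).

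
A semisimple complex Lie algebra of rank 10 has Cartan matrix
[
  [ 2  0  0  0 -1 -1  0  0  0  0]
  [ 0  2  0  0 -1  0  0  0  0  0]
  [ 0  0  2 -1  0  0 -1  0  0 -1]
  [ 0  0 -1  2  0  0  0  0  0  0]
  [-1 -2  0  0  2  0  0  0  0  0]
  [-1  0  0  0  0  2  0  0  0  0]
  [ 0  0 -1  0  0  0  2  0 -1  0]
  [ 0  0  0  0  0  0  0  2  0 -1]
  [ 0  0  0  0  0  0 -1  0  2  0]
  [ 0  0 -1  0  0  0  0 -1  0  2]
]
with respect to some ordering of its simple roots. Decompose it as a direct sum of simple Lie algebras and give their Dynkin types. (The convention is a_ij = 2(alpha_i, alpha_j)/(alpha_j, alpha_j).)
B_4 (so(9)) ⊕ E_6

The diagram associated to this matrix has two connected components: the simple roots {alpha_1, alpha_2, alpha_5, alpha_6} form a chain of 4 nodes with a double edge at one end; the terminal node there is the unique short simple root (B_4), and {alpha_3, alpha_4, alpha_7, alpha_8, alpha_9, alpha_10} form a chain of 5 nodes with one extra node attached to the third node from one end (E_6). A semisimple Lie algebra decomposes uniquely as the direct sum of simple ideals, one per connected component of its Dynkin diagram, so g ≅ B_4 ⊕ E_6 (dimension 36 + 78 = 114).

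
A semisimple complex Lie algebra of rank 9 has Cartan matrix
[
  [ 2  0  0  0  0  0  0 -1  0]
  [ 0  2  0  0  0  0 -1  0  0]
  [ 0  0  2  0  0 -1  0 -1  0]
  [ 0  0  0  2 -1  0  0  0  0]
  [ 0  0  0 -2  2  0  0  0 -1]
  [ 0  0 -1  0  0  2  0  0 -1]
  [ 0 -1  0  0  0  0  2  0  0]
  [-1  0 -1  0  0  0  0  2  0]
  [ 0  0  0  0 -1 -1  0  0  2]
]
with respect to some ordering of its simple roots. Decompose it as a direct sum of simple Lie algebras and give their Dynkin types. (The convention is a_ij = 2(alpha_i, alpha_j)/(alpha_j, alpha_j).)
The diagram associated to this matrix has two connected components: the simple roots {alpha_2, alpha_7} form a chain of 2 nodes with single edges (A_2), and {alpha_1, alpha_3, alpha_4, alpha_5, alpha_6, alpha_8, alpha_9} form a chain of 7 nodes with a double edge at one end; the terminal node there is the unique short simple root (B_7). A semisimple Lie algebra decomposes uniquely as the direct sum of simple ideals, one per connected component of its Dynkin diagram, so g ≅ A_2 ⊕ B_7 (dimension 8 + 105 = 113).

A_2 + B_7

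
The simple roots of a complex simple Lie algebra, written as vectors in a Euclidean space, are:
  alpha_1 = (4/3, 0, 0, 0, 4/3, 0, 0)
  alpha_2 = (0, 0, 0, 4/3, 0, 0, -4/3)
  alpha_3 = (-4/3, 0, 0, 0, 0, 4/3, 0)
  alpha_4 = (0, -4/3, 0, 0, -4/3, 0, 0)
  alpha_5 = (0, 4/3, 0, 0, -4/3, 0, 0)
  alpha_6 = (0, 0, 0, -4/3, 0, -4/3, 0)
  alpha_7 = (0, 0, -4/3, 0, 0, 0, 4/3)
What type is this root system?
Compute the Cartan integers a_ij = 2(alpha_i, alpha_j)/(alpha_j, alpha_j); the resulting 7x7 Cartan matrix is
[[2, 0, -1, -1, -1, 0, 0], [0, 2, 0, 0, 0, -1, -1], [-1, 0, 2, 0, 0, -1, 0], [-1, 0, 0, 2, 0, 0, 0], [-1, 0, 0, 0, 2, 0, 0], [0, -1, -1, 0, 0, 2, 0], [0, -1, 0, 0, 0, 0, 2]].
All simple roots have the same length, so the diagram is simply laced. The associated Dynkin diagram is a chain of 5 nodes with a fork of two nodes at one end (D_7), so the type is D_7 (the algebra so(14)).

D7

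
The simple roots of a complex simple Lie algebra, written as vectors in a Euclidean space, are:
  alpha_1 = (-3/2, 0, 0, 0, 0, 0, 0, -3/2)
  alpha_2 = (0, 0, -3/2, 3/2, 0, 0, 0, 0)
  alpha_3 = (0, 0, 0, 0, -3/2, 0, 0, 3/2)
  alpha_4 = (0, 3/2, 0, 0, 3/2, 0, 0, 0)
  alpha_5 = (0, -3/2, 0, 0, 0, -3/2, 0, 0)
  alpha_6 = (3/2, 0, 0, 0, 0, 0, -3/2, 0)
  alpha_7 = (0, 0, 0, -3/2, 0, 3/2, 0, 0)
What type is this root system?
Compute the Cartan integers a_ij = 2(alpha_i, alpha_j)/(alpha_j, alpha_j); the resulting 7x7 Cartan matrix is
[[2, 0, -1, 0, 0, -1, 0], [0, 2, 0, 0, 0, 0, -1], [-1, 0, 2, -1, 0, 0, 0], [0, 0, -1, 2, -1, 0, 0], [0, 0, 0, -1, 2, 0, -1], [-1, 0, 0, 0, 0, 2, 0], [0, -1, 0, 0, -1, 0, 2]].
All simple roots have the same length, so the diagram is simply laced. The associated Dynkin diagram is a chain of 7 nodes with single edges (A_7), so the type is A_7 (the algebra sl(8)).

A_7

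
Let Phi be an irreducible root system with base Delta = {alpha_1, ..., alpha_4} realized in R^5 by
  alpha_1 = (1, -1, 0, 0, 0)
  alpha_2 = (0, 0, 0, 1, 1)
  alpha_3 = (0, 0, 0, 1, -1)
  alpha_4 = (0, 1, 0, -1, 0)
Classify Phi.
type D_4

Compute the Cartan integers a_ij = 2(alpha_i, alpha_j)/(alpha_j, alpha_j); the resulting 4x4 Cartan matrix is
[[2, 0, 0, -1], [0, 2, 0, -1], [0, 0, 2, -1], [-1, -1, -1, 2]].
All simple roots have the same length, so the diagram is simply laced. The associated Dynkin diagram is a chain of 2 nodes with a fork of two nodes at one end (D_4), so the type is D_4 (the algebra so(8)).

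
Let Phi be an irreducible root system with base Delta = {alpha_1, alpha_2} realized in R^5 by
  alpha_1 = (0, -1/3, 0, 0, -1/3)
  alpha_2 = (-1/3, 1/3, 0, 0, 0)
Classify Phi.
Compute the Cartan integers a_ij = 2(alpha_i, alpha_j)/(alpha_j, alpha_j); the resulting 2x2 Cartan matrix is
[[2, -1], [-1, 2]].
All simple roots have the same length, so the diagram is simply laced. The associated Dynkin diagram is a chain of 2 nodes with single edges (A_2), so the type is A_2 (the algebra sl(3)).

A2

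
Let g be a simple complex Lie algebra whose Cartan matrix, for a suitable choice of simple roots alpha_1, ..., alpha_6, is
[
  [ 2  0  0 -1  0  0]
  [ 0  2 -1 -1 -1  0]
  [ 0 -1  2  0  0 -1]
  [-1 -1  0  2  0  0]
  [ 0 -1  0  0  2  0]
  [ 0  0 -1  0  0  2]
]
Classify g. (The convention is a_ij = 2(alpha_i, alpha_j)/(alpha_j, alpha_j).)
The matrix has rank 6 with 2's on the diagonal. Reading the off-diagonal entries as Dynkin edges (a single edge where a_ij = a_ji = -1; a double or triple edge where a_ij * a_ji = 2 or 3), the diagram is a chain of 5 nodes with one extra node attached to the third node from one end (E_6). One simple-root ordering that puts it in standard form is (alpha_6, alpha_5, alpha_3, alpha_2, alpha_4, alpha_1). So the algebra is type E_6.

E6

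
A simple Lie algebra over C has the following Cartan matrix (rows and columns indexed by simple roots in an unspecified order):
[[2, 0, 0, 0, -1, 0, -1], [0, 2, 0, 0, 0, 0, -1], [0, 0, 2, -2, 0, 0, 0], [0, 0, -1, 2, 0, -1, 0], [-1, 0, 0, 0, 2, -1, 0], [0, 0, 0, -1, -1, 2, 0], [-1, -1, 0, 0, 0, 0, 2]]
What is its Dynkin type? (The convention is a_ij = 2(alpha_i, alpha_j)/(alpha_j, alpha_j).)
C_7

The matrix has rank 7 with 2's on the diagonal. Reading the off-diagonal entries as Dynkin edges (a single edge where a_ij = a_ji = -1; a double or triple edge where a_ij * a_ji = 2 or 3), the diagram is a chain of 7 nodes with a double edge at one end; the terminal node there is the unique long simple root (C_7). One simple-root ordering that puts it in standard form is (alpha_2, alpha_7, alpha_1, alpha_5, alpha_6, alpha_4, alpha_3). So the algebra is type C_7, i.e. sp(14).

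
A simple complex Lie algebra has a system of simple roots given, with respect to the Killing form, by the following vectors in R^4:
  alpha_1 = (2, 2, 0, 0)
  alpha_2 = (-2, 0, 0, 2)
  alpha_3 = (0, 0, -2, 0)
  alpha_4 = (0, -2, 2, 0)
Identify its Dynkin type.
Compute the Cartan integers a_ij = 2(alpha_i, alpha_j)/(alpha_j, alpha_j); the resulting 4x4 Cartan matrix is
[[2, -1, 0, -1], [-1, 2, 0, 0], [0, 0, 2, -1], [-1, 0, -2, 2]].
The roots have two lengths (squared-length ratio 2:1); the short ones are alpha_{3}. The associated Dynkin diagram is a chain of 4 nodes with a double edge at one end; the terminal node there is the unique short simple root (B_4), so the type is B_4 (the algebra so(9)).

B_4 (so(9))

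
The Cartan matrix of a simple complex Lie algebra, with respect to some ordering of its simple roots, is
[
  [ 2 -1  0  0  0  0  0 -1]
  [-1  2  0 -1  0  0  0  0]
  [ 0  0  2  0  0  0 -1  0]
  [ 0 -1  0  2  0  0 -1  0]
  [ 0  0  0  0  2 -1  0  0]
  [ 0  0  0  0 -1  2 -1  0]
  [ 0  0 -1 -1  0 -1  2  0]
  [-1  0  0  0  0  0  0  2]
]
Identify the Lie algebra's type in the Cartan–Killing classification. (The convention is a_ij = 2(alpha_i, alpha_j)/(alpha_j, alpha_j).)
E_8

The matrix has rank 8 with 2's on the diagonal. Reading the off-diagonal entries as Dynkin edges (a single edge where a_ij = a_ji = -1; a double or triple edge where a_ij * a_ji = 2 or 3), the diagram is a chain of 7 nodes with one extra node attached to the third node from one end (E_8). One simple-root ordering that puts it in standard form is (alpha_5, alpha_3, alpha_6, alpha_7, alpha_4, alpha_2, alpha_1, alpha_8). So the algebra is type E_8.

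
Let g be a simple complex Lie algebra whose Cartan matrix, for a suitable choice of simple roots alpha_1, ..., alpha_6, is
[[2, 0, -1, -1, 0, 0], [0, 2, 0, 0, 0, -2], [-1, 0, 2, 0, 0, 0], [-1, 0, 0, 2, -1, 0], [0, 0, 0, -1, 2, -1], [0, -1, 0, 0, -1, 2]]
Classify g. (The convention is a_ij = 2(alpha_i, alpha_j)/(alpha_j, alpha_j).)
type C_6

The matrix has rank 6 with 2's on the diagonal. Reading the off-diagonal entries as Dynkin edges (a single edge where a_ij = a_ji = -1; a double or triple edge where a_ij * a_ji = 2 or 3), the diagram is a chain of 6 nodes with a double edge at one end; the terminal node there is the unique long simple root (C_6). One simple-root ordering that puts it in standard form is (alpha_3, alpha_1, alpha_4, alpha_5, alpha_6, alpha_2). So the algebra is type C_6, i.e. sp(12).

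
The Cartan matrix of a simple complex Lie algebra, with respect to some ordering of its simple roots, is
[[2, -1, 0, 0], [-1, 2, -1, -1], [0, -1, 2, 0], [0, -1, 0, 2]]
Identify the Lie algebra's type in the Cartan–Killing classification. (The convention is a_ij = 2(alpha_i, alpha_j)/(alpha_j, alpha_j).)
The matrix has rank 4 with 2's on the diagonal. Reading the off-diagonal entries as Dynkin edges (a single edge where a_ij = a_ji = -1; a double or triple edge where a_ij * a_ji = 2 or 3), the diagram is a chain of 2 nodes with a fork of two nodes at one end (D_4). One simple-root ordering that puts it in standard form is (alpha_1, alpha_2, alpha_4, alpha_3). So the algebra is type D_4, i.e. so(8).

D_4 (so(8))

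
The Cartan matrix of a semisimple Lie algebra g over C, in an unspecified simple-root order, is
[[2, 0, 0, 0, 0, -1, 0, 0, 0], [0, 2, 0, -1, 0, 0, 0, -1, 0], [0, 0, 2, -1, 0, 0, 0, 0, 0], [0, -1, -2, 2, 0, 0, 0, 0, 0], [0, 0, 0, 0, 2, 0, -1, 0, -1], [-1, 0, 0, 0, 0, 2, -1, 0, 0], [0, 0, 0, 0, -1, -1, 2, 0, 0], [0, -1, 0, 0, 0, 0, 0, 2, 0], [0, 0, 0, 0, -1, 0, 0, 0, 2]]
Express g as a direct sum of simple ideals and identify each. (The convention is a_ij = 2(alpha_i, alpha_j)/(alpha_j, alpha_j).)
A_5 + B_4

The diagram associated to this matrix has two connected components: the simple roots {alpha_1, alpha_5, alpha_6, alpha_7, alpha_9} form a chain of 5 nodes with single edges (A_5), and {alpha_2, alpha_3, alpha_4, alpha_8} form a chain of 4 nodes with a double edge at one end; the terminal node there is the unique short simple root (B_4). A semisimple Lie algebra decomposes uniquely as the direct sum of simple ideals, one per connected component of its Dynkin diagram, so g ≅ A_5 ⊕ B_4 (dimension 35 + 36 = 71).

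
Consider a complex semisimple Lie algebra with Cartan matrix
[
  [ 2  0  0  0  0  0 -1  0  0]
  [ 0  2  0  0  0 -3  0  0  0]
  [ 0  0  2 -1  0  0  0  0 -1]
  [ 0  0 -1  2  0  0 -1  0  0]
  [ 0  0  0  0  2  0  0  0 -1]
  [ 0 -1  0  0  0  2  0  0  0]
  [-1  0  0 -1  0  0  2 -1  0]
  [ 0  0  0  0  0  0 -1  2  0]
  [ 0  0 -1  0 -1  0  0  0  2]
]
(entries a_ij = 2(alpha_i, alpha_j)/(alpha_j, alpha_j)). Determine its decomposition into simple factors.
D7 + G2

The diagram associated to this matrix has two connected components: the simple roots {alpha_1, alpha_3, alpha_4, alpha_5, alpha_7, alpha_8, alpha_9} form a chain of 5 nodes with a fork of two nodes at one end (D_7), and {alpha_2, alpha_6} form two nodes joined by a triple edge (G_2). A semisimple Lie algebra decomposes uniquely as the direct sum of simple ideals, one per connected component of its Dynkin diagram, so g ≅ D_7 ⊕ G_2 (dimension 91 + 14 = 105).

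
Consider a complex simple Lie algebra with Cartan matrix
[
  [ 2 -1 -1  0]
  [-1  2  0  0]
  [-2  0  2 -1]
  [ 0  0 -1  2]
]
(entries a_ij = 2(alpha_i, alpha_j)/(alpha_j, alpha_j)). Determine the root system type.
The matrix has rank 4 with 2's on the diagonal. Reading the off-diagonal entries as Dynkin edges (a single edge where a_ij = a_ji = -1; a double or triple edge where a_ij * a_ji = 2 or 3), the diagram is a chain of 4 nodes with a double edge between the middle two (F_4). One simple-root ordering that puts it in standard form is (alpha_4, alpha_3, alpha_1, alpha_2). So the algebra is type F_4.

F4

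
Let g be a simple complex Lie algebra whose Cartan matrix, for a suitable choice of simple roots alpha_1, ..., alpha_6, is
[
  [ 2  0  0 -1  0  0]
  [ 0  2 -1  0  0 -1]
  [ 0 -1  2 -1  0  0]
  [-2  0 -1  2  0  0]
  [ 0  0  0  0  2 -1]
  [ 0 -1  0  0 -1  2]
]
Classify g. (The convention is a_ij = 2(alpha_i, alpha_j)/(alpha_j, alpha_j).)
The matrix has rank 6 with 2's on the diagonal. Reading the off-diagonal entries as Dynkin edges (a single edge where a_ij = a_ji = -1; a double or triple edge where a_ij * a_ji = 2 or 3), the diagram is a chain of 6 nodes with a double edge at one end; the terminal node there is the unique short simple root (B_6). One simple-root ordering that puts it in standard form is (alpha_5, alpha_6, alpha_2, alpha_3, alpha_4, alpha_1). So the algebra is type B_6, i.e. so(13).

B_6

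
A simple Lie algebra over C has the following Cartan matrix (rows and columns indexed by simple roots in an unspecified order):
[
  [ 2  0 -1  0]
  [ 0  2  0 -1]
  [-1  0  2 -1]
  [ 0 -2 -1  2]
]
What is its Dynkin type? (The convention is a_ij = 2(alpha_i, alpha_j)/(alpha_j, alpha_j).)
B_4

The matrix has rank 4 with 2's on the diagonal. Reading the off-diagonal entries as Dynkin edges (a single edge where a_ij = a_ji = -1; a double or triple edge where a_ij * a_ji = 2 or 3), the diagram is a chain of 4 nodes with a double edge at one end; the terminal node there is the unique short simple root (B_4). One simple-root ordering that puts it in standard form is (alpha_1, alpha_3, alpha_4, alpha_2). So the algebra is type B_4, i.e. so(9).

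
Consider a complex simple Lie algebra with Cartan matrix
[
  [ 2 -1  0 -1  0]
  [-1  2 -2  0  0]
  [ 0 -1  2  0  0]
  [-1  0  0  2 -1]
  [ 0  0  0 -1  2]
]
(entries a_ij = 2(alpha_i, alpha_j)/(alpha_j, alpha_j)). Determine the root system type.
The matrix has rank 5 with 2's on the diagonal. Reading the off-diagonal entries as Dynkin edges (a single edge where a_ij = a_ji = -1; a double or triple edge where a_ij * a_ji = 2 or 3), the diagram is a chain of 5 nodes with a double edge at one end; the terminal node there is the unique short simple root (B_5). One simple-root ordering that puts it in standard form is (alpha_5, alpha_4, alpha_1, alpha_2, alpha_3). So the algebra is type B_5, i.e. so(11).

B_5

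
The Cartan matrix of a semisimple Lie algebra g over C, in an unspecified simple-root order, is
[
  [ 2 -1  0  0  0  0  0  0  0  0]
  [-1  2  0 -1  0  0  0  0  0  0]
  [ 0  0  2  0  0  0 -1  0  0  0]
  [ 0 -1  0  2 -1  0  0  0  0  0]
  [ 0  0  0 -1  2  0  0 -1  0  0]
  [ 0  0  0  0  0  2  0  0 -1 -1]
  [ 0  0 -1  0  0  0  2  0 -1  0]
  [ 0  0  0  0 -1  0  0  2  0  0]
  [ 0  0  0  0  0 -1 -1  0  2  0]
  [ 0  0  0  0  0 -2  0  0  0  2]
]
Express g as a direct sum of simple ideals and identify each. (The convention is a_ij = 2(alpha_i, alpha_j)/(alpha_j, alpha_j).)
A_5 ⊕ C_5

The diagram associated to this matrix has two connected components: the simple roots {alpha_1, alpha_2, alpha_4, alpha_5, alpha_8} form a chain of 5 nodes with single edges (A_5), and {alpha_3, alpha_6, alpha_7, alpha_9, alpha_10} form a chain of 5 nodes with a double edge at one end; the terminal node there is the unique long simple root (C_5). A semisimple Lie algebra decomposes uniquely as the direct sum of simple ideals, one per connected component of its Dynkin diagram, so g ≅ A_5 ⊕ C_5 (dimension 35 + 55 = 90).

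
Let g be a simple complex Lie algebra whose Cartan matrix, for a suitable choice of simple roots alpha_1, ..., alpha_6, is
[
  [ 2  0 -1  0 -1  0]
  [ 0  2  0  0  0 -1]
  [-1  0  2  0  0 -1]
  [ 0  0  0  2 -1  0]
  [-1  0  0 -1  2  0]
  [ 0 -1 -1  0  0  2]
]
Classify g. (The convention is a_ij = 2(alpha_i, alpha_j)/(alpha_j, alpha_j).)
The matrix has rank 6 with 2's on the diagonal. Reading the off-diagonal entries as Dynkin edges (a single edge where a_ij = a_ji = -1; a double or triple edge where a_ij * a_ji = 2 or 3), the diagram is a chain of 6 nodes with single edges (A_6). One simple-root ordering that puts it in standard form is (alpha_2, alpha_6, alpha_3, alpha_1, alpha_5, alpha_4). So the algebra is type A_6, i.e. sl(7).

A_6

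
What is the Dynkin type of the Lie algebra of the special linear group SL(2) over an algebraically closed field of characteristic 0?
A_1 (sl(2))

This is sl(2), which has dimension 2^2 - 1 = 3 and rank 2 - 1 = 1 (a Cartan subalgebra is the diagonal traceless matrices). In the classification of classical Lie algebras, the special linear algebra sl(n+1) has type A_n; here n = 1, so the Dynkin diagram is a chain of 1 nodes with single edges (A_1). Hence the type is A_1.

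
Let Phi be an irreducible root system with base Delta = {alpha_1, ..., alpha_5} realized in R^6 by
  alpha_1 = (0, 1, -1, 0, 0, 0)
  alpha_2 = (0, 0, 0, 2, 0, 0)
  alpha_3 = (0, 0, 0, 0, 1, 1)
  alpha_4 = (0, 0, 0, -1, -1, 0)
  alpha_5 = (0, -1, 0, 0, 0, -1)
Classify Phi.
C_5

Compute the Cartan integers a_ij = 2(alpha_i, alpha_j)/(alpha_j, alpha_j); the resulting 5x5 Cartan matrix is
[[2, 0, 0, 0, -1], [0, 2, 0, -2, 0], [0, 0, 2, -1, -1], [0, -1, -1, 2, 0], [-1, 0, -1, 0, 2]].
The roots have two lengths (squared-length ratio 2:1); the short ones are alpha_{1,3,4,5}. The associated Dynkin diagram is a chain of 5 nodes with a double edge at one end; the terminal node there is the unique long simple root (C_5), so the type is C_5 (the algebra sp(10)).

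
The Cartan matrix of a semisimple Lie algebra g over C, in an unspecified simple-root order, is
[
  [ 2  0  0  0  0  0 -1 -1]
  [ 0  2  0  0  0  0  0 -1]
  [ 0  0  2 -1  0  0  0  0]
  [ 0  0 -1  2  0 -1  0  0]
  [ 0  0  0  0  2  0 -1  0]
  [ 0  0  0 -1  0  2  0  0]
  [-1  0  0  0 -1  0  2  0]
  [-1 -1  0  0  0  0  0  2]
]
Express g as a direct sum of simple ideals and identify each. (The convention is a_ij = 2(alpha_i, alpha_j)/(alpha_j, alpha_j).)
The diagram associated to this matrix has two connected components: the simple roots {alpha_3, alpha_4, alpha_6} form a chain of 3 nodes with single edges (A_3), and {alpha_1, alpha_2, alpha_5, alpha_7, alpha_8} form a chain of 5 nodes with single edges (A_5). A semisimple Lie algebra decomposes uniquely as the direct sum of simple ideals, one per connected component of its Dynkin diagram, so g ≅ A_3 ⊕ A_5 (dimension 15 + 35 = 50).

A_3 ⊕ A_5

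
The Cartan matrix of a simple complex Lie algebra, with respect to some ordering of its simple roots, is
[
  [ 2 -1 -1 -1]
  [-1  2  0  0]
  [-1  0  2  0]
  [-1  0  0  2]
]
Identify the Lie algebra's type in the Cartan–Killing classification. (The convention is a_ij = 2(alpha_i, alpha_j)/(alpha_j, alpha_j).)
The matrix has rank 4 with 2's on the diagonal. Reading the off-diagonal entries as Dynkin edges (a single edge where a_ij = a_ji = -1; a double or triple edge where a_ij * a_ji = 2 or 3), the diagram is a chain of 2 nodes with a fork of two nodes at one end (D_4). One simple-root ordering that puts it in standard form is (alpha_2, alpha_1, alpha_4, alpha_3). So the algebra is type D_4, i.e. so(8).

D_4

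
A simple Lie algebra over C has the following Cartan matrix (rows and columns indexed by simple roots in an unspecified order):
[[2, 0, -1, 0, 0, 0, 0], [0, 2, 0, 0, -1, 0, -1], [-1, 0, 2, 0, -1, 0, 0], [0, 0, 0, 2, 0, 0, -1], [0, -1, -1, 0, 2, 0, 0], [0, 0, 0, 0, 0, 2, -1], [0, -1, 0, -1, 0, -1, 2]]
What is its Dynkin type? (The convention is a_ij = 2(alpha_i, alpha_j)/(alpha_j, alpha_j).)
D_7 (so(14))

The matrix has rank 7 with 2's on the diagonal. Reading the off-diagonal entries as Dynkin edges (a single edge where a_ij = a_ji = -1; a double or triple edge where a_ij * a_ji = 2 or 3), the diagram is a chain of 5 nodes with a fork of two nodes at one end (D_7). One simple-root ordering that puts it in standard form is (alpha_1, alpha_3, alpha_5, alpha_2, alpha_7, alpha_4, alpha_6). So the algebra is type D_7, i.e. so(14).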